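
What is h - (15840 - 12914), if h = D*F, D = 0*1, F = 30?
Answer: -2926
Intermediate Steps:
D = 0
h = 0 (h = 0*30 = 0)
h - (15840 - 12914) = 0 - (15840 - 12914) = 0 - 1*2926 = 0 - 2926 = -2926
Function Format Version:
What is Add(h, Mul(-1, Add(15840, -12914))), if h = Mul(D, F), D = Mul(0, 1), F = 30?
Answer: -2926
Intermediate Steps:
D = 0
h = 0 (h = Mul(0, 30) = 0)
Add(h, Mul(-1, Add(15840, -12914))) = Add(0, Mul(-1, Add(15840, -12914))) = Add(0, Mul(-1, 2926)) = Add(0, -2926) = -2926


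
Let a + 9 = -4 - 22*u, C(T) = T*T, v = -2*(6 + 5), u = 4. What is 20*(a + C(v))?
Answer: 7660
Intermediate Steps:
v = -22 (v = -2*11 = -22)
C(T) = T²
a = -101 (a = -9 + (-4 - 22*4) = -9 + (-4 - 88) = -9 - 92 = -101)
20*(a + C(v)) = 20*(-101 + (-22)²) = 20*(-101 + 484) = 20*383 = 7660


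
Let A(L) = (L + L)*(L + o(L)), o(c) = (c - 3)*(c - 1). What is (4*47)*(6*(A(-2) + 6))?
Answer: -51888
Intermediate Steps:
o(c) = (-1 + c)*(-3 + c) (o(c) = (-3 + c)*(-1 + c) = (-1 + c)*(-3 + c))
A(L) = 2*L*(3 + L**2 - 3*L) (A(L) = (L + L)*(L + (3 + L**2 - 4*L)) = (2*L)*(3 + L**2 - 3*L) = 2*L*(3 + L**2 - 3*L))
(4*47)*(6*(A(-2) + 6)) = (4*47)*(6*(2*(-2)*(3 + (-2)**2 - 3*(-2)) + 6)) = 188*(6*(2*(-2)*(3 + 4 + 6) + 6)) = 188*(6*(2*(-2)*13 + 6)) = 188*(6*(-52 + 6)) = 188*(6*(-46)) = 188*(-276) = -51888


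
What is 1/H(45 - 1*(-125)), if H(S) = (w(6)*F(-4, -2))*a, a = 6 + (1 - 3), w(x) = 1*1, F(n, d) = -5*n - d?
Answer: 1/88 ≈ 0.011364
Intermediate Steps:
F(n, d) = -d - 5*n
w(x) = 1
a = 4 (a = 6 - 2 = 4)
H(S) = 88 (H(S) = (1*(-1*(-2) - 5*(-4)))*4 = (1*(2 + 20))*4 = (1*22)*4 = 22*4 = 88)
1/H(45 - 1*(-125)) = 1/88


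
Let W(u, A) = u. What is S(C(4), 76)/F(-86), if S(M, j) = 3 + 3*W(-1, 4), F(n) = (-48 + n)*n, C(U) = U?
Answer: 0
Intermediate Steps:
F(n) = n*(-48 + n)
S(M, j) = 0 (S(M, j) = 3 + 3*(-1) = 3 - 3 = 0)
S(C(4), 76)/F(-86) = 0/((-86*(-48 - 86))) = 0/((-86*(-134))) = 0/11524 = 0*(1/11524) = 0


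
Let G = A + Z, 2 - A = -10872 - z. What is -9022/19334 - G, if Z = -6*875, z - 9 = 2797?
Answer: -81497321/9667 ≈ -8430.5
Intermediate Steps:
z = 2806 (z = 9 + 2797 = 2806)
A = 13680 (A = 2 - (-10872 - 1*2806) = 2 - (-10872 - 2806) = 2 - 1*(-13678) = 2 + 13678 = 13680)
Z = -5250
G = 8430 (G = 13680 - 5250 = 8430)
-9022/19334 - G = -9022/19334 - 1*8430 = -9022*1/19334 - 8430 = -4511/9667 - 8430 = -81497321/9667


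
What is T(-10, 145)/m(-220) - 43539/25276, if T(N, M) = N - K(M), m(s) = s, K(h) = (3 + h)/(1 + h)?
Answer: -169728609/101483140 ≈ -1.6725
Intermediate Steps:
K(h) = (3 + h)/(1 + h)
T(N, M) = N - (3 + M)/(1 + M)
T(-10, 145)/m(-220) - 43539/25276 = ((-3 - 1*145 - 10*(1 + 145))/(1 + 145))/(-220) - 43539/25276 = ((-3 - 145 - 10*146)/146)*(-1/220) - 43539*1/25276 = ((-3 - 145 - 1460)/146)*(-1/220) - 43539/25276 = ((1/146)*(-1608))*(-1/220) - 43539/25276 = -804/73*(-1/220) - 43539/25276 = 201/4015 - 43539/25276 = -169728609/101483140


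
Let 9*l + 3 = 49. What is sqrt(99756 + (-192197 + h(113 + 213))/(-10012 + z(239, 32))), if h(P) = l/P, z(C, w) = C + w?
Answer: 2*sqrt(565965203315104191)/4763349 ≈ 315.87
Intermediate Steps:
l = 46/9 (l = -1/3 + (1/9)*49 = -1/3 + 49/9 = 46/9 ≈ 5.1111)
h(P) = 46/(9*P)
sqrt(99756 + (-192197 + h(113 + 213))/(-10012 + z(239, 32))) = sqrt(99756 + (-192197 + 46/(9*(113 + 213)))/(-10012 + (239 + 32))) = sqrt(99756 + (-192197 + (46/9)/326)/(-10012 + 271)) = sqrt(99756 + (-192197 + (46/9)*(1/326))/(-9741)) = sqrt(99756 + (-192197 + 23/1467)*(-1/9741)) = sqrt(99756 - 281952976/1467*(-1/9741)) = sqrt(99756 + 281952976/14290047) = sqrt(1425799881508/14290047) = 2*sqrt(565965203315104191)/4763349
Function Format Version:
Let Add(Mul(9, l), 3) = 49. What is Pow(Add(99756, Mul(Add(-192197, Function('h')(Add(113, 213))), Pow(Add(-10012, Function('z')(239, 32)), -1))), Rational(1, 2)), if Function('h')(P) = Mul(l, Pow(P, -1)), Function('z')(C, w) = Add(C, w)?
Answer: Mul(Rational(2, 4763349), Pow(565965203315104191, Rational(1, 2))) ≈ 315.87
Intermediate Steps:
l = Rational(46, 9) (l = Add(Rational(-1, 3), Mul(Rational(1, 9), 49)) = Add(Rational(-1, 3), Rational(49, 9)) = Rational(46, 9) ≈ 5.1111)
Function('h')(P) = Mul(Rational(46, 9), Pow(P, -1))
Pow(Add(99756, Mul(Add(-192197, Function('h')(Add(113, 213))), Pow(Add(-10012, Function('z')(239, 32)), -1))), Rational(1, 2)) = Pow(Add(99756, Mul(Add(-192197, Mul(Rational(46, 9), Pow(Add(113, 213), -1))), Pow(Add(-10012, Add(239, 32)), -1))), Rational(1, 2)) = Pow(Add(99756, Mul(Add(-192197, Mul(Rational(46, 9), Pow(326, -1))), Pow(Add(-10012, 271), -1))), Rational(1, 2)) = Pow(Add(99756, Mul(Add(-192197, Mul(Rational(46, 9), Rational(1, 326))), Pow(-9741, -1))), Rational(1, 2)) = Pow(Add(99756, Mul(Add(-192197, Rational(23, 1467)), Rational(-1, 9741))), Rational(1, 2)) = Pow(Add(99756, Mul(Rational(-281952976, 1467), Rational(-1, 9741))), Rational(1, 2)) = Pow(Add(99756, Rational(281952976, 14290047)), Rational(1, 2)) = Pow(Rational(1425799881508, 14290047), Rational(1, 2)) = Mul(Rational(2, 4763349), Pow(565965203315104191, Rational(1, 2)))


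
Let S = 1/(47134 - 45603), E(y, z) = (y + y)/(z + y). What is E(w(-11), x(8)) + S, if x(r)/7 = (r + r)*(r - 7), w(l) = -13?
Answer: -39707/151569 ≈ -0.26197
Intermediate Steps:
x(r) = 14*r*(-7 + r) (x(r) = 7*((r + r)*(r - 7)) = 7*((2*r)*(-7 + r)) = 7*(2*r*(-7 + r)) = 14*r*(-7 + r))
E(y, z) = 2*y/(y + z) (E(y, z) = (2*y)/(y + z) = 2*y/(y + z))
S = 1/1531 ≈ 0.00065317
E(w(-11), x(8)) + S = 2*(-13)/(-13 + 14*8*(-7 + 8)) + 1/1531 = 2*(-13)/(-13 + 14*8*1) + 1/1531 = 2*(-13)/(-13 + 112) + 1/1531 = 2*(-13)/99 + 1/1531 = 2*(-13)*(1/99) + 1/1531 = -26/99 + 1/1531 = -39707/151569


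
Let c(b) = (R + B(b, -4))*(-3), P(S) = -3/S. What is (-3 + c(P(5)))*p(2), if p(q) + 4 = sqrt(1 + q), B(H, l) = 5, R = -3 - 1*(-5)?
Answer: 96 - 24*sqrt(3) ≈ 54.431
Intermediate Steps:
R = 2 (R = -3 + 5 = 2)
c(b) = -21 (c(b) = (2 + 5)*(-3) = 7*(-3) = -21)
p(q) = -4 + sqrt(1 + q)
(-3 + c(P(5)))*p(2) = (-3 - 21)*(-4 + sqrt(1 + 2)) = -24*(-4 + sqrt(3)) = 96 - 24*sqrt(3)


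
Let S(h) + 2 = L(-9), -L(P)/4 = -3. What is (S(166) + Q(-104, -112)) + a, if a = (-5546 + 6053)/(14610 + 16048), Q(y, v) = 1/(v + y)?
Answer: 33150067/3311064 ≈ 10.012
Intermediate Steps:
L(P) = 12 (L(P) = -4*(-3) = 12)
S(h) = 10 (S(h) = -2 + 12 = 10)
a = 507/30658 ≈ 0.016537
(S(166) + Q(-104, -112)) + a = (10 + 1/(-112 - 104)) + 507/30658 = (10 + 1/(-216)) + 507/30658 = (10 - 1/216) + 507/30658 = 2159/216 + 507/30658 = 33150067/3311064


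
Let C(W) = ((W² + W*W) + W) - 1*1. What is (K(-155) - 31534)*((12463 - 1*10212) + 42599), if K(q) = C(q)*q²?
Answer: 51605388447600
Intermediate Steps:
C(W) = -1 + W + 2*W² (C(W) = ((W² + W²) + W) - 1 = (2*W² + W) - 1 = (W + 2*W²) - 1 = -1 + W + 2*W²)
K(q) = q²*(-1 + q + 2*q²) (K(q) = (-1 + q + 2*q²)*q² = q²*(-1 + q + 2*q²))
(K(-155) - 31534)*((12463 - 1*10212) + 42599) = ((-155)²*(-1 - 155 + 2*(-155)²) - 31534)*((12463 - 1*10212) + 42599) = (24025*(-1 - 155 + 2*24025) - 31534)*((12463 - 10212) + 42599) = (24025*(-1 - 155 + 48050) - 31534)*(2251 + 42599) = (24025*47894 - 31534)*44850 = (1150653350 - 31534)*44850 = 1150621816*44850 = 51605388447600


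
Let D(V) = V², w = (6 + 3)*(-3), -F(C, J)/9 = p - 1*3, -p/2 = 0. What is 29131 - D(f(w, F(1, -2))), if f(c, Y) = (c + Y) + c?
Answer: 28402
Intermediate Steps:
p = 0 (p = -2*0 = 0)
F(C, J) = 27 (F(C, J) = -9*(0 - 1*3) = -9*(0 - 3) = -9*(-3) = 27)
w = -27 (w = 9*(-3) = -27)
f(c, Y) = Y + 2*c (f(c, Y) = (Y + c) + c = Y + 2*c)
29131 - D(f(w, F(1, -2))) = 29131 - (27 + 2*(-27))² = 29131 - (27 - 54)² = 29131 - 1*(-27)² = 29131 - 1*729 = 29131 - 729 = 28402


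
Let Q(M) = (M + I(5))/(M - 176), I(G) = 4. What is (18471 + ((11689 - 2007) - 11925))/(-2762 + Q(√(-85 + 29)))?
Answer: -19318314268/3287995281 + 81140*I*√14/3287995281 ≈ -5.8754 + 9.2335e-5*I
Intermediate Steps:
Q(M) = (4 + M)/(-176 + M) (Q(M) = (M + 4)/(M - 176) = (4 + M)/(-176 + M))
(18471 + ((11689 - 2007) - 11925))/(-2762 + Q(√(-85 + 29))) = (18471 + ((11689 - 2007) - 11925))/(-2762 + (4 + √(-85 + 29))/(-176 + √(-85 + 29))) = (18471 + (9682 - 11925))/(-2762 + (4 + √(-56))/(-176 + √(-56))) = (18471 - 2243)/(-2762 + (4 + 2*I*√14)/(-176 + 2*I*√14)) = 16228/(-2762 + (4 + 2*I*√14)/(-176 + 2*I*√14))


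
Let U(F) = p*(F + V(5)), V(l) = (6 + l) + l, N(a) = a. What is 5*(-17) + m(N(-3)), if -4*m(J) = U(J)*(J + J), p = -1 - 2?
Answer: -287/2 ≈ -143.50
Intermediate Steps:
V(l) = 6 + 2*l
p = -3
U(F) = -48 - 3*F (U(F) = -3*(F + (6 + 2*5)) = -3*(F + (6 + 10)) = -3*(F + 16) = -3*(16 + F) = -48 - 3*F)
m(J) = -J*(-48 - 3*J)/2 (m(J) = -(-48 - 3*J)*(J + J)/4 = -(-48 - 3*J)*2*J/4 = -J*(-48 - 3*J)/2)
5*(-17) + m(N(-3)) = 5*(-17) + (3/2)*(-3)*(16 - 3) = -85 + (3/2)*(-3)*13 = -85 - 117/2 = -287/2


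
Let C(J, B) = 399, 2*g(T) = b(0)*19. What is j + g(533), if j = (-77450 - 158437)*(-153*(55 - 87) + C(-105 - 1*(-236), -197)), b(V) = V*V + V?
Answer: -1249021665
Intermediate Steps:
b(V) = V + V**2 (b(V) = V**2 + V = V + V**2)
g(T) = 0 (g(T) = ((0*(1 + 0))*19)/2 = ((0*1)*19)/2 = (0*19)/2 = (1/2)*0 = 0)
j = -1249021665 (j = (-77450 - 158437)*(-153*(55 - 87) + 399) = -235887*(-153*(-32) + 399) = -235887*(4896 + 399) = -235887*5295 = -1249021665)
j + g(533) = -1249021665 + 0 = -1249021665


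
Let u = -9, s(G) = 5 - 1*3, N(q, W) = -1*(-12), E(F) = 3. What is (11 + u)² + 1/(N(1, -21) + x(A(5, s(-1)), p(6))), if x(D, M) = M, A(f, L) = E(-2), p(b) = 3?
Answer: 61/15 ≈ 4.0667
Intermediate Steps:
N(q, W) = 12
s(G) = 2 (s(G) = 5 - 3 = 2)
A(f, L) = 3
(11 + u)² + 1/(N(1, -21) + x(A(5, s(-1)), p(6))) = (11 - 9)² + 1/(12 + 3) = 2² + 1/15 = 4 + 1/15 = 61/15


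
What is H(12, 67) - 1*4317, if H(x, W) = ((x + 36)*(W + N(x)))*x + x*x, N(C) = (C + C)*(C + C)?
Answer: 366195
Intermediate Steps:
N(C) = 4*C² (N(C) = (2*C)*(2*C) = 4*C²)
H(x, W) = x² + x*(36 + x)*(W + 4*x²) (H(x, W) = ((x + 36)*(W + 4*x²))*x + x*x = ((36 + x)*(W + 4*x²))*x + x² = x*(36 + x)*(W + 4*x²) + x² = x² + x*(36 + x)*(W + 4*x²))
H(12, 67) - 1*4317 = 12*(12 + 4*12³ + 36*67 + 144*12² + 67*12) - 1*4317 = 12*(12 + 4*1728 + 2412 + 144*144 + 804) - 4317 = 12*(12 + 6912 + 2412 + 20736 + 804) - 4317 = 12*30876 - 4317 = 370512 - 4317 = 366195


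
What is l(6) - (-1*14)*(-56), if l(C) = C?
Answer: -778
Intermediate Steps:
l(6) - (-1*14)*(-56) = 6 - (-1*14)*(-56) = 6 - (-14)*(-56) = 6 - 1*784 = 6 - 784 = -778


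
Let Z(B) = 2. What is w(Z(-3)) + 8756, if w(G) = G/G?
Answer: 8757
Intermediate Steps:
w(G) = 1
w(Z(-3)) + 8756 = 1 + 8756 = 8757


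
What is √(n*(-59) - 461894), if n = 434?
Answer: 50*I*√195 ≈ 698.21*I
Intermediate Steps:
√(n*(-59) - 461894) = √(434*(-59) - 461894) = √(-25606 - 461894) = √(-487500) = 50*I*√195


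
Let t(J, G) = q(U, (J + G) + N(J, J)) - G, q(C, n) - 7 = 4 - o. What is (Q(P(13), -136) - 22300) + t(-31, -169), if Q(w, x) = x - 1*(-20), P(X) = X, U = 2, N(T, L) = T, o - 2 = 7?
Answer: -22245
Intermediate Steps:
o = 9 (o = 2 + 7 = 9)
q(C, n) = 2 (q(C, n) = 7 + (4 - 1*9) = 7 + (4 - 9) = 7 - 5 = 2)
t(J, G) = 2 - G
Q(w, x) = 20 + x (Q(w, x) = x + 20 = 20 + x)
(Q(P(13), -136) - 22300) + t(-31, -169) = ((20 - 136) - 22300) + (2 - 1*(-169)) = (-116 - 22300) + (2 + 169) = -22416 + 171 = -22245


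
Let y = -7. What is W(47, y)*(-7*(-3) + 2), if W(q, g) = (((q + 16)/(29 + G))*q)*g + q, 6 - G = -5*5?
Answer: -137287/20 ≈ -6864.4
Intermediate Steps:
G = 31 (G = 6 - (-5)*5 = 6 - 1*(-25) = 6 + 25 = 31)
W(q, g) = q + g*q*(4/15 + q/60) (W(q, g) = (((q + 16)/(29 + 31))*q)*g + q = (((16 + q)/60)*q)*g + q = (((16 + q)*(1/60))*q)*g + q = ((4/15 + q/60)*q)*g + q = (q*(4/15 + q/60))*g + q = g*q*(4/15 + q/60) + q = q + g*q*(4/15 + q/60))
W(47, y)*(-7*(-3) + 2) = ((1/60)*47*(60 + 16*(-7) - 7*47))*(-7*(-3) + 2) = ((1/60)*47*(60 - 112 - 329))*(21 + 2) = ((1/60)*47*(-381))*23 = -5969/20*23 = -137287/20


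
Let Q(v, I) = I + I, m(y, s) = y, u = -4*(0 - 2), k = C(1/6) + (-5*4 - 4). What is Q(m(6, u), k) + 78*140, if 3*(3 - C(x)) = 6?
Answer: 10874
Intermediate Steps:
C(x) = 1 (C(x) = 3 - ⅓*6 = 3 - 2 = 1)
k = -23 (k = 1 + (-5*4 - 4) = 1 + (-20 - 4) = 1 - 24 = -23)
u = 8 (u = -4*(-2) = 8)
Q(v, I) = 2*I
Q(m(6, u), k) + 78*140 = 2*(-23) + 78*140 = -46 + 10920 = 10874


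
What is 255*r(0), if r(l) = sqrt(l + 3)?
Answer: 255*sqrt(3) ≈ 441.67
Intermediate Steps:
r(l) = sqrt(3 + l)
255*r(0) = 255*sqrt(3 + 0) = 255*sqrt(3)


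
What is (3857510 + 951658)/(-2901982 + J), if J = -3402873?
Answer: -4809168/6304855 ≈ -0.76277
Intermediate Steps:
(3857510 + 951658)/(-2901982 + J) = (3857510 + 951658)/(-2901982 - 3402873) = 4809168/(-6304855) = 4809168*(-1/6304855) = -4809168/6304855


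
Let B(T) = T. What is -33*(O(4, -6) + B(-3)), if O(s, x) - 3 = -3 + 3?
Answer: 0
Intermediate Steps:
O(s, x) = 3 (O(s, x) = 3 + (-3 + 3) = 3 + 0 = 3)
-33*(O(4, -6) + B(-3)) = -33*(3 - 3) = -33*0 = 0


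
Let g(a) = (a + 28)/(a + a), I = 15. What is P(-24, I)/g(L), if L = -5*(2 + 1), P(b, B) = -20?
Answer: 600/13 ≈ 46.154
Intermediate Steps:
L = -15 (L = -5*3 = -15)
g(a) = (28 + a)/(2*a) (g(a) = (28 + a)/((2*a)) = (28 + a)*(1/(2*a)) = (28 + a)/(2*a))
P(-24, I)/g(L) = -20*(-30/(28 - 15)) = -20/((½)*(-1/15)*13) = -20/(-13/30) = -20*(-30/13) = 600/13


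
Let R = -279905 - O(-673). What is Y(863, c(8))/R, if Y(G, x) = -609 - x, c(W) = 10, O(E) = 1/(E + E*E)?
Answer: 279946464/126588715681 ≈ 0.0022115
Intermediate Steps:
O(E) = 1/(E + E²)
R = -126588715681/452256 (R = -279905 - 1/((-673)*(1 - 673)) = -279905 - (-1)/(673*(-672)) = -279905 - (-1)*(-1)/(673*672) = -279905 - 1*1/452256 = -279905 - 1/452256 = -126588715681/452256 ≈ -2.7991e+5)
Y(863, c(8))/R = (-609 - 1*10)/(-126588715681/452256) = (-609 - 10)*(-452256/126588715681) = -619*(-452256/126588715681) = 279946464/126588715681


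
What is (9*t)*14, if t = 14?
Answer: 1764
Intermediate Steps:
(9*t)*14 = (9*14)*14 = 126*14 = 1764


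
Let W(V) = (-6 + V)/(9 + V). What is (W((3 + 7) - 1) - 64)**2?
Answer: 146689/36 ≈ 4074.7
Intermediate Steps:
W(V) = (-6 + V)/(9 + V)
(W((3 + 7) - 1) - 64)**2 = ((-6 + ((3 + 7) - 1))/(9 + ((3 + 7) - 1)) - 64)**2 = ((-6 + (10 - 1))/(9 + (10 - 1)) - 64)**2 = ((-6 + 9)/(9 + 9) - 64)**2 = (3/18 - 64)**2 = ((1/18)*3 - 64)**2 = (1/6 - 64)**2 = (-383/6)**2 = 146689/36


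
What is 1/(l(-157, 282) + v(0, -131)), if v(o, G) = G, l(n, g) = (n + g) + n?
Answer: -1/163 ≈ -0.0061350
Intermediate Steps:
l(n, g) = g + 2*n (l(n, g) = (g + n) + n = g + 2*n)
1/(l(-157, 282) + v(0, -131)) = 1/((282 + 2*(-157)) - 131) = 1/((282 - 314) - 131) = 1/(-32 - 131) = 1/(-163) = -1/163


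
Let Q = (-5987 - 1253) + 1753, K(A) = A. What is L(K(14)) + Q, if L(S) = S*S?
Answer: -5291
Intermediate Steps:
Q = -5487 (Q = -7240 + 1753 = -5487)
L(S) = S²
L(K(14)) + Q = 14² - 5487 = 196 - 5487 = -5291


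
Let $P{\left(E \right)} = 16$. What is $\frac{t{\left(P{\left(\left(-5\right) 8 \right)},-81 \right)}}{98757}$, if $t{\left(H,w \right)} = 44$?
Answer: $\frac{44}{98757} \approx 0.00044554$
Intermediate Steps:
$\frac{t{\left(P{\left(\left(-5\right) 8 \right)},-81 \right)}}{98757} = \frac{44}{98757}$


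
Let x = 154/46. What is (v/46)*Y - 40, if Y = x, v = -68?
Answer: -23778/529 ≈ -44.949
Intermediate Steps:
x = 77/23 (x = 154*(1/46) = 77/23 ≈ 3.3478)
Y = 77/23 ≈ 3.3478
(v/46)*Y - 40 = -68/46*(77/23) - 40 = -68*1/46*(77/23) - 40 = -34/23*77/23 - 40 = -2618/529 - 40 = -23778/529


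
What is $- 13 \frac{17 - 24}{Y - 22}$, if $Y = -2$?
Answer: $- \frac{91}{24} \approx -3.7917$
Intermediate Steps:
$- 13 \frac{17 - 24}{Y - 22} = - 13 \frac{17 - 24}{-2 - 22} = - 13 \left(- \frac{7}{-24}\right) = - 13 \left(\left(-7\right) \left(- \frac{1}{24}\right)\right) = \left(-13\right) \frac{7}{24} = - \frac{91}{24}$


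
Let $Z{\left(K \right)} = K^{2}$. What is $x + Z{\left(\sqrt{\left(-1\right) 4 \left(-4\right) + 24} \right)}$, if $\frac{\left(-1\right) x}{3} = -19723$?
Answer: $59209$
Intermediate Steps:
$x = 59169$ ($x = \left(-3\right) \left(-19723\right) = 59169$)
$x + Z{\left(\sqrt{\left(-1\right) 4 \left(-4\right) + 24} \right)} = 59169 + \left(\sqrt{\left(-1\right) 4 \left(-4\right) + 24}\right)^{2} = 59169 + \left(\sqrt{\left(-4\right) \left(-4\right) + 24}\right)^{2} = 59169 + \left(\sqrt{16 + 24}\right)^{2} = 59169 + \left(\sqrt{40}\right)^{2} = 59169 + \left(2 \sqrt{10}\right)^{2} = 59169 + 40 = 59209$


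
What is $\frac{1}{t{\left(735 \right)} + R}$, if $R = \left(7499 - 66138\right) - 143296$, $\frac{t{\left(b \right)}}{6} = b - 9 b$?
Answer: $- \frac{1}{237215} \approx -4.2156 \cdot 10^{-6}$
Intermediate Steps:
$t{\left(b \right)} = - 48 b$ ($t{\left(b \right)} = 6 \left(b - 9 b\right) = 6 \left(- 8 b\right) = - 48 b$)
$R = -201935$ ($R = -58639 - 143296 = -201935$)
$\frac{1}{t{\left(735 \right)} + R} = \frac{1}{\left(-48\right) 735 - 201935} = \frac{1}{-35280 - 201935} = \frac{1}{-237215} = - \frac{1}{237215}$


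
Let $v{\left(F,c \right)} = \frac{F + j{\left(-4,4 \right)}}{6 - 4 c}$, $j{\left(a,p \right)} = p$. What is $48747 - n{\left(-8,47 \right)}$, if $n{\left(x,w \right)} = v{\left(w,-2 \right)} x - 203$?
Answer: $\frac{342854}{7} \approx 48979.0$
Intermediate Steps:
$v{\left(F,c \right)} = \frac{4 + F}{6 - 4 c}$ ($v{\left(F,c \right)} = \frac{F + 4}{6 - 4 c} = \frac{4 + F}{6 - 4 c}$)
$n{\left(x,w \right)} = -203 + x \left(\frac{2}{7} + \frac{w}{14}\right)$ ($n{\left(x,w \right)} = \frac{-4 - w}{2 \left(-3 + 2 \left(-2\right)\right)} x - 203 = \frac{-4 - w}{2 \left(-3 - 4\right)} x - 203 = \frac{-4 - w}{2 \left(-7\right)} x - 203 = \frac{1}{2} \left(- \frac{1}{7}\right) \left(-4 - w\right) x - 203 = \left(\frac{2}{7} + \frac{w}{14}\right) x - 203 = x \left(\frac{2}{7} + \frac{w}{14}\right) - 203 = -203 + x \left(\frac{2}{7} + \frac{w}{14}\right)$)
$48747 - n{\left(-8,47 \right)} = 48747 - \left(-203 + \frac{1}{14} \left(-8\right) \left(4 + 47\right)\right) = 48747 - \left(-203 + \frac{1}{14} \left(-8\right) 51\right) = 48747 - \left(-203 - \frac{204}{7}\right) = 48747 - - \frac{1625}{7} = 48747 + \frac{1625}{7} = \frac{342854}{7}$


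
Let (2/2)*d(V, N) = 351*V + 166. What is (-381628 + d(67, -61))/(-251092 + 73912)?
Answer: 23863/11812 ≈ 2.0202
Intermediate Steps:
d(V, N) = 166 + 351*V (d(V, N) = 351*V + 166 = 166 + 351*V)
(-381628 + d(67, -61))/(-251092 + 73912) = (-381628 + (166 + 351*67))/(-251092 + 73912) = (-381628 + (166 + 23517))/(-177180) = (-381628 + 23683)*(-1/177180) = -357945*(-1/177180) = 23863/11812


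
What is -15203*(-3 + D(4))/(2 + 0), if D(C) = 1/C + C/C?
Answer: 106421/8 ≈ 13303.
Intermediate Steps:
D(C) = 1 + 1/C (D(C) = 1/C + 1 = 1 + 1/C)
-15203*(-3 + D(4))/(2 + 0) = -15203*(-3 + (1 + 4)/4)/(2 + 0) = -15203*(-3 + (1/4)*5)/2 = -15203*(-3 + 5/4)/2 = -(-106421)/(4*2) = -15203*(-7/8) = 106421/8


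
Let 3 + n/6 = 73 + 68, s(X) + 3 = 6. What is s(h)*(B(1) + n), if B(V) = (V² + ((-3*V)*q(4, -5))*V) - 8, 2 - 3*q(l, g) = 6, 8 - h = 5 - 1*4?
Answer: 2475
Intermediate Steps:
h = 7 (h = 8 - (5 - 1*4) = 8 - (5 - 4) = 8 - 1*1 = 8 - 1 = 7)
s(X) = 3 (s(X) = -3 + 6 = 3)
q(l, g) = -4/3 (q(l, g) = ⅔ - ⅓*6 = ⅔ - 2 = -4/3)
n = 828 (n = -18 + 6*(73 + 68) = -18 + 6*141 = -18 + 846 = 828)
B(V) = -8 + 5*V² (B(V) = (V² + (-3*V*(-4/3))*V) - 8 = (V² + (4*V)*V) - 8 = (V² + 4*V²) - 8 = 5*V² - 8 = -8 + 5*V²)
s(h)*(B(1) + n) = 3*((-8 + 5*1²) + 828) = 3*((-8 + 5*1) + 828) = 3*((-8 + 5) + 828) = 3*(-3 + 828) = 3*825 = 2475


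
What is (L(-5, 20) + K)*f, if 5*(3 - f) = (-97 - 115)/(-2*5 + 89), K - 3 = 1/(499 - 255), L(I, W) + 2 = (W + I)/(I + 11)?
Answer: 238887/19276 ≈ 12.393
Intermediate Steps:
L(I, W) = -2 + (I + W)/(11 + I) (L(I, W) = -2 + (W + I)/(I + 11) = -2 + (I + W)/(11 + I))
K = 733/244 (K = 3 + 1/(499 - 255) = 3 + 1/244 = 733/244 ≈ 3.0041)
f = 1397/395 (f = 3 - (-97 - 115)/(5*(-2*5 + 89)) = 3 - (-212)/(5*(-10 + 89)) = 3 - (-212)/(5*79) = 3 - ⅕*(-212/79) = 3 + 212/395 = 1397/395 ≈ 3.5367)
(L(-5, 20) + K)*f = ((-22 + 20 - 1*(-5))/(11 - 5) + 733/244)*(1397/395) = ((-22 + 20 + 5)/6 + 733/244)*(1397/395) = ((⅙)*3 + 733/244)*(1397/395) = (½ + 733/244)*(1397/395) = (855/244)*(1397/395) = 238887/19276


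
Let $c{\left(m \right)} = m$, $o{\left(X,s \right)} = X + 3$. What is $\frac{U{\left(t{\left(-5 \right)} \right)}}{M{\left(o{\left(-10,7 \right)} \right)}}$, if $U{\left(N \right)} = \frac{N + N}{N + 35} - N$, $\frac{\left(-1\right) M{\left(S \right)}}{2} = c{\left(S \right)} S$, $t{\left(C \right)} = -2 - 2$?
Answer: $- \frac{58}{1519} \approx -0.038183$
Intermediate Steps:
$o{\left(X,s \right)} = 3 + X$
$t{\left(C \right)} = -4$ ($t{\left(C \right)} = -2 - 2 = -4$)
$M{\left(S \right)} = - 2 S^{2}$ ($M{\left(S \right)} = - 2 S S = - 2 S^{2}$)
$U{\left(N \right)} = - N + \frac{2 N}{35 + N}$ ($U{\left(N \right)} = \frac{2 N}{35 + N} - N = - N + \frac{2 N}{35 + N}$)
$\frac{U{\left(t{\left(-5 \right)} \right)}}{M{\left(o{\left(-10,7 \right)} \right)}} = \frac{\left(-1\right) \left(-4\right) \frac{1}{35 - 4} \left(33 - 4\right)}{\left(-2\right) \left(3 - 10\right)^{2}} = \frac{\left(-1\right) \left(-4\right) \frac{1}{31} \cdot 29}{\left(-2\right) \left(-7\right)^{2}} = \frac{\left(-1\right) \left(-4\right) \frac{1}{31} \cdot 29}{\left(-2\right) 49} = \frac{116}{31 \left(-98\right)} = \frac{116}{31} \left(- \frac{1}{98}\right) = - \frac{58}{1519}$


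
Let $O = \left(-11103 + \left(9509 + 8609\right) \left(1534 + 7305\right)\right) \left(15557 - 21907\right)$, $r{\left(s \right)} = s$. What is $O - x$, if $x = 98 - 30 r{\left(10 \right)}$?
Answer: $-1016850258448$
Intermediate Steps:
$O = -1016850258650$ ($O = \left(-11103 + 18118 \cdot 8839\right) \left(-6350\right) = \left(-11103 + 160145002\right) \left(-6350\right) = 160133899 \left(-6350\right) = -1016850258650$)
$x = -202$ ($x = 98 - 300 = -202$)
$O - x = -1016850258650 - -202 = -1016850258650 + 202 = -1016850258448$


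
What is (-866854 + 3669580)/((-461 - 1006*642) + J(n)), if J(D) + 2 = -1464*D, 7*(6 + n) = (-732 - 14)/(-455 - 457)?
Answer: -186381279/42407188 ≈ -4.3950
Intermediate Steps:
n = -18779/3192 (n = -6 + ((-732 - 14)/(-455 - 457))/7 = -6 + (-746/(-912))/7 = -6 + (-746*(-1/912))/7 = -6 + (1/7)*(373/456) = -6 + 373/3192 = -18779/3192 ≈ -5.8831)
J(D) = -2 - 1464*D
(-866854 + 3669580)/((-461 - 1006*642) + J(n)) = (-866854 + 3669580)/((-461 - 1006*642) + (-2 - 1464*(-18779/3192))) = 2802726/((-461 - 645852) + (-2 + 1145519/133)) = 2802726/(-646313 + 1145253/133) = 2802726/(-84814376/133) = 2802726*(-133/84814376) = -186381279/42407188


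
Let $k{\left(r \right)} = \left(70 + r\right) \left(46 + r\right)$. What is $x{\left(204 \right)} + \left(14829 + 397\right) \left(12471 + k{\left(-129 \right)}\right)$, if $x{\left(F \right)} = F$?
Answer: $264445372$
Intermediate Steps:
$k{\left(r \right)} = \left(46 + r\right) \left(70 + r\right)$
$x{\left(204 \right)} + \left(14829 + 397\right) \left(12471 + k{\left(-129 \right)}\right) = 204 + \left(14829 + 397\right) \left(12471 + \left(3220 + \left(-129\right)^{2} + 116 \left(-129\right)\right)\right) = 204 + 15226 \left(12471 + \left(3220 + 16641 - 14964\right)\right) = 204 + 15226 \left(12471 + 4897\right) = 204 + 15226 \cdot 17368 = 204 + 264445168 = 264445372$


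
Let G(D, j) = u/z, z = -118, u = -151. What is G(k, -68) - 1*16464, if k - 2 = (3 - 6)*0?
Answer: -1942601/118 ≈ -16463.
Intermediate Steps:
k = 2 (k = 2 + (3 - 6)*0 = 2 - 3*0 = 2 + 0 = 2)
G(D, j) = 151/118 (G(D, j) = -151/(-118) = -151*(-1/118) = 151/118)
G(k, -68) - 1*16464 = 151/118 - 1*16464 = 151/118 - 16464 = -1942601/118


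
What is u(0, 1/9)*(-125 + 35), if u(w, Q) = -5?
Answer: 450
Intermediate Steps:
u(0, 1/9)*(-125 + 35) = -5*(-125 + 35) = -5*(-90) = 450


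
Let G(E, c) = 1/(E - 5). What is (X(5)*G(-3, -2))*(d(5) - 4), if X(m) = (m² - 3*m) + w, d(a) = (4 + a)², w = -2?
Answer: -77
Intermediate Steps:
X(m) = -2 + m² - 3*m (X(m) = (m² - 3*m) - 2 = -2 + m² - 3*m)
G(E, c) = 1/(-5 + E)
(X(5)*G(-3, -2))*(d(5) - 4) = ((-2 + 5² - 3*5)/(-5 - 3))*((4 + 5)² - 4) = ((-2 + 25 - 15)/(-8))*(9² - 4) = (8*(-⅛))*(81 - 4) = -1*77 = -77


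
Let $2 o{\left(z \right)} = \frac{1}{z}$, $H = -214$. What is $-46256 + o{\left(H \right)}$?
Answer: $- \frac{19797569}{428} \approx -46256.0$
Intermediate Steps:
$o{\left(z \right)} = \frac{1}{2 z}$
$-46256 + o{\left(H \right)} = -46256 + \frac{1}{2 \left(-214\right)} = -46256 + \frac{1}{2} \left(- \frac{1}{214}\right) = -46256 - \frac{1}{428} = - \frac{19797569}{428}$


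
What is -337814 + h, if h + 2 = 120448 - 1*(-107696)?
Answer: -109672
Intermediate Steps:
h = 228142 (h = -2 + (120448 - 1*(-107696)) = -2 + (120448 + 107696) = -2 + 228144 = 228142)
-337814 + h = -337814 + 228142 = -109672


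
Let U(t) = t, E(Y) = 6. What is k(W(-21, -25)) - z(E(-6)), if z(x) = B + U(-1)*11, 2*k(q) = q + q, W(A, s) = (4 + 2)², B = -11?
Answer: 58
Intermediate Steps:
W(A, s) = 36 (W(A, s) = 6² = 36)
k(q) = q (k(q) = (q + q)/2 = (2*q)/2 = q)
z(x) = -22 (z(x) = -11 - 1*11 = -11 - 11 = -22)
k(W(-21, -25)) - z(E(-6)) = 36 - 1*(-22) = 36 + 22 = 58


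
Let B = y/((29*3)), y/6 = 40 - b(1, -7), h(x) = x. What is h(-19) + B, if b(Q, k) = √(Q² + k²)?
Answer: -471/29 - 10*√2/29 ≈ -16.729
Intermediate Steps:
y = 240 - 30*√2 (y = 6*(40 - √(1² + (-7)²)) = 6*(40 - √(1 + 49)) = 6*(40 - √50) = 6*(40 - 5*√2) = 240 - 30*√2 ≈ 197.57)
B = 80/29 - 10*√2/29 (B = (240 - 30*√2)/((29*3)) = (240 - 30*√2)/87 = (240 - 30*√2)*(1/87) = 80/29 - 10*√2/29 ≈ 2.2710)
h(-19) + B = -19 + (80/29 - 10*√2/29) = -471/29 - 10*√2/29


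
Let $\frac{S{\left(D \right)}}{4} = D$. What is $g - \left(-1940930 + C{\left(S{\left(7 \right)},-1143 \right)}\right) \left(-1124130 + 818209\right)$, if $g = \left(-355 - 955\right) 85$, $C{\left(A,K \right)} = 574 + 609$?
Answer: $-593409453337$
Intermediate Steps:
$S{\left(D \right)} = 4 D$
$C{\left(A,K \right)} = 1183$
$g = -111350$ ($g = \left(-1310\right) 85 = -111350$)
$g - \left(-1940930 + C{\left(S{\left(7 \right)},-1143 \right)}\right) \left(-1124130 + 818209\right) = -111350 - \left(-1940930 + 1183\right) \left(-1124130 + 818209\right) = -111350 - \left(-1939747\right) \left(-305921\right) = -111350 - 593409341987 = -593409453337$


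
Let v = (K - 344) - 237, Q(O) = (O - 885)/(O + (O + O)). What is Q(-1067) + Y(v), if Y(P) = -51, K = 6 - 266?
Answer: -161299/3201 ≈ -50.390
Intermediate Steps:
K = -260
Q(O) = (-885 + O)/(3*O) (Q(O) = (-885 + O)/(O + 2*O) = (-885 + O)/((3*O)) = (-885 + O)*(1/(3*O)) = (-885 + O)/(3*O))
v = -841 (v = (-260 - 344) - 237 = -604 - 237 = -841)
Q(-1067) + Y(v) = (⅓)*(-885 - 1067)/(-1067) - 51 = (⅓)*(-1/1067)*(-1952) - 51 = 1952/3201 - 51 = -161299/3201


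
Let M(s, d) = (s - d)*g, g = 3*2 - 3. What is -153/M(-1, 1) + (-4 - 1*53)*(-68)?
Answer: 7803/2 ≈ 3901.5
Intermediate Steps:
g = 3 (g = 6 - 3 = 3)
M(s, d) = -3*d + 3*s (M(s, d) = (s - d)*3 = -3*d + 3*s)
-153/M(-1, 1) + (-4 - 1*53)*(-68) = -153/(-3*1 + 3*(-1)) + (-4 - 1*53)*(-68) = -153/(-3 - 3) + (-4 - 53)*(-68) = -153/(-6) - 57*(-68) = -153*(-⅙) + 3876 = 51/2 + 3876 = 7803/2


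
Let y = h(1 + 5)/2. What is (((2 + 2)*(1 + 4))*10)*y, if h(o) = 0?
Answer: 0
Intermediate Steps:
y = 0 (y = 0/2 = 0*(1/2) = 0)
(((2 + 2)*(1 + 4))*10)*y = (((2 + 2)*(1 + 4))*10)*0 = ((4*5)*10)*0 = (20*10)*0 = 200*0 = 0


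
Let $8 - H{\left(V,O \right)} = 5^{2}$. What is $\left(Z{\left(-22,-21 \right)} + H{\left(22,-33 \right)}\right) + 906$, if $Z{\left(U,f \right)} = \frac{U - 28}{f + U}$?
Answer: $\frac{38277}{43} \approx 890.16$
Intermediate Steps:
$H{\left(V,O \right)} = -17$ ($H{\left(V,O \right)} = 8 - 5^{2} = 8 - 25 = -17$)
$Z{\left(U,f \right)} = \frac{-28 + U}{U + f}$
$\left(Z{\left(-22,-21 \right)} + H{\left(22,-33 \right)}\right) + 906 = \left(\frac{-28 - 22}{-22 - 21} - 17\right) + 906 = \left(\frac{1}{-43} \left(-50\right) - 17\right) + 906 = \left(\left(- \frac{1}{43}\right) \left(-50\right) - 17\right) + 906 = \left(\frac{50}{43} - 17\right) + 906 = - \frac{681}{43} + 906 = \frac{38277}{43}$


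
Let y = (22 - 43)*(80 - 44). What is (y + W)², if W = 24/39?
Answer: 96432400/169 ≈ 5.7061e+5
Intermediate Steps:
y = -756 (y = -21*36 = -756)
W = 8/13 (W = 24*(1/39) = 8/13 ≈ 0.61539)
(y + W)² = (-756 + 8/13)² = (-9820/13)² = 96432400/169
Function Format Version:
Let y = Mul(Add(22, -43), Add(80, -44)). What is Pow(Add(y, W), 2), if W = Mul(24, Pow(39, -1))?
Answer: Rational(96432400, 169) ≈ 5.7061e+5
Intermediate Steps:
y = -756 (y = Mul(-21, 36) = -756)
W = Rational(8, 13) (W = Mul(24, Rational(1, 39)) = Rational(8, 13) ≈ 0.61539)
Pow(Add(y, W), 2) = Pow(Add(-756, Rational(8, 13)), 2) = Pow(Rational(-9820, 13), 2) = Rational(96432400, 169)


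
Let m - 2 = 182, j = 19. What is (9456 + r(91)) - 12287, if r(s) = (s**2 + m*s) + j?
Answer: 22213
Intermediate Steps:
m = 184 (m = 2 + 182 = 184)
r(s) = 19 + s**2 + 184*s (r(s) = (s**2 + 184*s) + 19 = 19 + s**2 + 184*s)
(9456 + r(91)) - 12287 = (9456 + (19 + 91**2 + 184*91)) - 12287 = (9456 + (19 + 8281 + 16744)) - 12287 = (9456 + 25044) - 12287 = 34500 - 12287 = 22213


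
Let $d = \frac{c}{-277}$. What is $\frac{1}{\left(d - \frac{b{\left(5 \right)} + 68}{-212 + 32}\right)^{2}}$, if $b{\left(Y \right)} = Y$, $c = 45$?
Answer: $\frac{2486019600}{146918641} \approx 16.921$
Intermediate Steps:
$d = - \frac{45}{277}$ ($d = \frac{45}{-277} = 45 \left(- \frac{1}{277}\right) = - \frac{45}{277} \approx -0.16245$)
$\frac{1}{\left(d - \frac{b{\left(5 \right)} + 68}{-212 + 32}\right)^{2}} = \frac{1}{\left(- \frac{45}{277} - \frac{5 + 68}{-212 + 32}\right)^{2}} = \frac{1}{\left(- \frac{45}{277} - \frac{73}{-180}\right)^{2}} = \frac{1}{\left(- \frac{45}{277} - 73 \left(- \frac{1}{180}\right)\right)^{2}} = \frac{1}{\left(- \frac{45}{277} - - \frac{73}{180}\right)^{2}} = \frac{1}{\left(- \frac{45}{277} + \frac{73}{180}\right)^{2}} = \frac{1}{\left(\frac{12121}{49860}\right)^{2}} = \frac{1}{\frac{146918641}{2486019600}} = \frac{2486019600}{146918641}$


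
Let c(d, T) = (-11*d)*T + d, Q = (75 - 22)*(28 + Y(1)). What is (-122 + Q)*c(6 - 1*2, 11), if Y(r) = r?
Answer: -679200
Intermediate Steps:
Q = 1537 (Q = (75 - 22)*(28 + 1) = 53*29 = 1537)
c(d, T) = d - 11*T*d (c(d, T) = -11*T*d + d = d - 11*T*d)
(-122 + Q)*c(6 - 1*2, 11) = (-122 + 1537)*((6 - 1*2)*(1 - 11*11)) = 1415*((6 - 2)*(1 - 121)) = 1415*(4*(-120)) = 1415*(-480) = -679200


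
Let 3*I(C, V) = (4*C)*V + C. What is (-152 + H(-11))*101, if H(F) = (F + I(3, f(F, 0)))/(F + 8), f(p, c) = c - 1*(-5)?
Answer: -47066/3 ≈ -15689.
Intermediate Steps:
f(p, c) = 5 + c (f(p, c) = c + 5 = 5 + c)
I(C, V) = C/3 + 4*C*V/3 (I(C, V) = ((4*C)*V + C)/3 = (4*C*V + C)/3 = (C + 4*C*V)/3 = C/3 + 4*C*V/3)
H(F) = (21 + F)/(8 + F) (H(F) = (F + (1/3)*3*(1 + 4*(5 + 0)))/(F + 8) = (F + (1/3)*3*(1 + 4*5))/(8 + F) = (F + (1/3)*3*(1 + 20))/(8 + F) = (F + (1/3)*3*21)/(8 + F) = (F + 21)/(8 + F) = (21 + F)/(8 + F))
(-152 + H(-11))*101 = (-152 + (21 - 11)/(8 - 11))*101 = (-152 + 10/(-3))*101 = (-152 - 1/3*10)*101 = (-152 - 10/3)*101 = -466/3*101 = -47066/3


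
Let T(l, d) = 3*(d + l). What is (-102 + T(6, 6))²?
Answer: 4356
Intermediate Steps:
T(l, d) = 3*d + 3*l
(-102 + T(6, 6))² = (-102 + (3*6 + 3*6))² = (-102 + (18 + 18))² = (-102 + 36)² = (-66)² = 4356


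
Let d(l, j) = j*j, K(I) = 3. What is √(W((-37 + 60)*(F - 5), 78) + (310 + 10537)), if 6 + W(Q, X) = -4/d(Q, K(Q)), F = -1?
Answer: √97565/3 ≈ 104.12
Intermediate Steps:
d(l, j) = j²
W(Q, X) = -58/9 (W(Q, X) = -6 - 4/(3²) = -6 - 4/9 = -58/9)
√(W((-37 + 60)*(F - 5), 78) + (310 + 10537)) = √(-58/9 + (310 + 10537)) = √(-58/9 + 10847) = √(97565/9) = √97565/3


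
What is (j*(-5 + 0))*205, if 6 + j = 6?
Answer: 0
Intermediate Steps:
j = 0 (j = -6 + 6 = 0)
(j*(-5 + 0))*205 = (0*(-5 + 0))*205 = (0*(-5))*205 = 0*205 = 0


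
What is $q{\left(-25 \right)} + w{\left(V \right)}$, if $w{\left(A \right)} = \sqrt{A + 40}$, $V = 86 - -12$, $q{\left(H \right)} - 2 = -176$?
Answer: $-174 + \sqrt{138} \approx -162.25$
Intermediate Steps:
$q{\left(H \right)} = -174$ ($q{\left(H \right)} = 2 - 176 = -174$)
$V = 98$ ($V = 86 + 12 = 98$)
$w{\left(A \right)} = \sqrt{40 + A}$
$q{\left(-25 \right)} + w{\left(V \right)} = -174 + \sqrt{40 + 98} = -174 + \sqrt{138}$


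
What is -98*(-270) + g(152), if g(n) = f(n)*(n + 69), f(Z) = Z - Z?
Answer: 26460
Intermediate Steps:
f(Z) = 0
g(n) = 0 (g(n) = 0*(n + 69) = 0*(69 + n) = 0)
-98*(-270) + g(152) = -98*(-270) + 0 = 26460 + 0 = 26460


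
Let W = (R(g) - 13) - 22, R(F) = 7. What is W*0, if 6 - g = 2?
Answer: 0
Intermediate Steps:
g = 4 (g = 6 - 1*2 = 6 - 2 = 4)
W = -28 (W = (7 - 13) - 22 = -6 - 22 = -28)
W*0 = -28*0 = 0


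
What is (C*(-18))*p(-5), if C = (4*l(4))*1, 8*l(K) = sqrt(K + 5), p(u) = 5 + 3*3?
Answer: -378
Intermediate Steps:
p(u) = 14 (p(u) = 5 + 9 = 14)
l(K) = sqrt(5 + K)/8 (l(K) = sqrt(K + 5)/8 = sqrt(5 + K)/8)
C = 3/2 (C = (4*(sqrt(5 + 4)/8))*1 = (4*(sqrt(9)/8))*1 = (4*((1/8)*3))*1 = (4*(3/8))*1 = (3/2)*1 = 3/2 ≈ 1.5000)
(C*(-18))*p(-5) = ((3/2)*(-18))*14 = -27*14 = -378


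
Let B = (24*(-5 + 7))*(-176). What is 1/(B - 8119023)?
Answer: -1/8127471 ≈ -1.2304e-7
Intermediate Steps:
B = -8448 (B = (24*2)*(-176) = 48*(-176) = -8448)
1/(B - 8119023) = 1/(-8448 - 8119023) = 1/(-8127471) = -1/8127471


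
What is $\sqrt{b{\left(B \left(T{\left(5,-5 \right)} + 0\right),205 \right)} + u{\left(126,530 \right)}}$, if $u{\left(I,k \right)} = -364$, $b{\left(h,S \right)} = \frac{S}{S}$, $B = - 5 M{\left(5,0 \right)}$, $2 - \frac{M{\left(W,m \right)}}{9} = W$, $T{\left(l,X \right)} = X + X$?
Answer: $11 i \sqrt{3} \approx 19.053 i$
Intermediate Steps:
$T{\left(l,X \right)} = 2 X$
$M{\left(W,m \right)} = 18 - 9 W$
$B = 135$ ($B = - 5 \left(18 - 45\right) = \left(-5\right) \left(-27\right) = 135$)
$b{\left(h,S \right)} = 1$
$\sqrt{b{\left(B \left(T{\left(5,-5 \right)} + 0\right),205 \right)} + u{\left(126,530 \right)}} = \sqrt{1 - 364} = \sqrt{-363} = 11 i \sqrt{3}$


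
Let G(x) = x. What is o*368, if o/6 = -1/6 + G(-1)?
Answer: -2576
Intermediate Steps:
o = -7 (o = 6*(-1/6 - 1) = 6*(-7/6) = -7)
o*368 = -7*368 = -2576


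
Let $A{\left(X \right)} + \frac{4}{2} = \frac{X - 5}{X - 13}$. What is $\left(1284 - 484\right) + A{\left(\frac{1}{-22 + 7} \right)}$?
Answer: $\frac{39121}{49} \approx 798.39$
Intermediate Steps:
$A{\left(X \right)} = -2 + \frac{-5 + X}{-13 + X}$ ($A{\left(X \right)} = -2 + \frac{X - 5}{X - 13} = -2 + \frac{X - 5}{-13 + X} = -2 + \frac{-5 + X}{-13 + X}$)
$\left(1284 - 484\right) + A{\left(\frac{1}{-22 + 7} \right)} = \left(1284 - 484\right) + \frac{21 - \frac{1}{-22 + 7}}{-13 + \frac{1}{-22 + 7}} = 800 + \frac{21 - \frac{1}{-15}}{-13 + \frac{1}{-15}} = 800 + \frac{21 - - \frac{1}{15}}{-13 - \frac{1}{15}} = 800 + \frac{21 + \frac{1}{15}}{- \frac{196}{15}} = 800 - \frac{79}{49} = \frac{39121}{49}$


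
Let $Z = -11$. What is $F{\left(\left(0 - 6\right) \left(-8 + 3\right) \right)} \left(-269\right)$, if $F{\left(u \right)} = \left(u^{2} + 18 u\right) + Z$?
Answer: $-384401$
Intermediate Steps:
$F{\left(u \right)} = -11 + u^{2} + 18 u$ ($F{\left(u \right)} = \left(u^{2} + 18 u\right) - 11 = -11 + u^{2} + 18 u$)
$F{\left(\left(0 - 6\right) \left(-8 + 3\right) \right)} \left(-269\right) = \left(-11 + \left(\left(0 - 6\right) \left(-8 + 3\right)\right)^{2} + 18 \left(0 - 6\right) \left(-8 + 3\right)\right) \left(-269\right) = \left(-11 + \left(\left(-6\right) \left(-5\right)\right)^{2} + 18 \left(\left(-6\right) \left(-5\right)\right)\right) \left(-269\right) = \left(-11 + 30^{2} + 18 \cdot 30\right) \left(-269\right) = \left(-11 + 900 + 540\right) \left(-269\right) = 1429 \left(-269\right) = -384401$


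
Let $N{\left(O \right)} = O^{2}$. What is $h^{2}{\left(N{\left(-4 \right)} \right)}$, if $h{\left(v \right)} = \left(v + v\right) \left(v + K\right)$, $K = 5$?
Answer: $451584$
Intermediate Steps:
$h{\left(v \right)} = 2 v \left(5 + v\right)$ ($h{\left(v \right)} = \left(v + v\right) \left(v + 5\right) = 2 v \left(5 + v\right)$)
$h^{2}{\left(N{\left(-4 \right)} \right)} = \left(2 \left(-4\right)^{2} \left(5 + \left(-4\right)^{2}\right)\right)^{2} = \left(2 \cdot 16 \left(5 + 16\right)\right)^{2} = \left(2 \cdot 16 \cdot 21\right)^{2} = 672^{2} = 451584$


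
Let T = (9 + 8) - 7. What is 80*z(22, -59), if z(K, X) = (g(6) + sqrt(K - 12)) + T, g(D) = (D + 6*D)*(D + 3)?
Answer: 31040 + 80*sqrt(10) ≈ 31293.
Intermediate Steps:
g(D) = 7*D*(3 + D) (g(D) = (7*D)*(3 + D) = 7*D*(3 + D))
T = 10 (T = 17 - 7 = 10)
z(K, X) = 388 + sqrt(-12 + K) (z(K, X) = (7*6*(3 + 6) + sqrt(K - 12)) + 10 = (7*6*9 + sqrt(-12 + K)) + 10 = (378 + sqrt(-12 + K)) + 10 = 388 + sqrt(-12 + K))
80*z(22, -59) = 80*(388 + sqrt(-12 + 22)) = 80*(388 + sqrt(10)) = 31040 + 80*sqrt(10)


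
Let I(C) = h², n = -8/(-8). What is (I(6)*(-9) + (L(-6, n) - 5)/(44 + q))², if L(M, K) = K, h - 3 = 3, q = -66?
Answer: 12687844/121 ≈ 1.0486e+5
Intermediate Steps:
h = 6 (h = 3 + 3 = 6)
n = 1 (n = -8*(-⅛) = 1)
I(C) = 36 (I(C) = 6² = 36)
(I(6)*(-9) + (L(-6, n) - 5)/(44 + q))² = (36*(-9) + (1 - 5)/(44 - 66))² = (-324 - 4/(-22))² = (-324 - 4*(-1/22))² = (-324 + 2/11)² = (-3562/11)² = 12687844/121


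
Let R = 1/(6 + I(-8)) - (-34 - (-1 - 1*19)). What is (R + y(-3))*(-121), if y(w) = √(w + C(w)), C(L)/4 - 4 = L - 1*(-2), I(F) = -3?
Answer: -6292/3 ≈ -2097.3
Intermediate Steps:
C(L) = 24 + 4*L (C(L) = 16 + 4*(L - 1*(-2)) = 16 + 4*(L + 2) = 16 + 4*(2 + L) = 16 + (8 + 4*L) = 24 + 4*L)
y(w) = √(24 + 5*w) (y(w) = √(w + (24 + 4*w)) = √(24 + 5*w))
R = 43/3 (R = 1/(6 - 3) - (-34 - (-1 - 1*19)) = 1/3 - (-34 - (-1 - 19)) = ⅓ - (-34 - 1*(-20)) = ⅓ - (-34 + 20) = ⅓ - 1*(-14) = ⅓ + 14 = 43/3 ≈ 14.333)
(R + y(-3))*(-121) = (43/3 + √(24 + 5*(-3)))*(-121) = (43/3 + √(24 - 15))*(-121) = (43/3 + √9)*(-121) = (43/3 + 3)*(-121) = (52/3)*(-121) = -6292/3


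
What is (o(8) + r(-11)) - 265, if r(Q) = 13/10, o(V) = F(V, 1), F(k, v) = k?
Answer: -2557/10 ≈ -255.70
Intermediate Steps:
o(V) = V
r(Q) = 13/10 (r(Q) = 13*(⅒) = 13/10)
(o(8) + r(-11)) - 265 = (8 + 13/10) - 265 = 93/10 - 265 = -2557/10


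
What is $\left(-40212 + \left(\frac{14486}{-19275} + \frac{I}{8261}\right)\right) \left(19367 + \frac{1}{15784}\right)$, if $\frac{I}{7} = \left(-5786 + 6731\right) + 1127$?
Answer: $- \frac{326212060341967076339}{418883092100} \approx -7.7877 \cdot 10^{8}$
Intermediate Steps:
$I = 14504$ ($I = 7 \left(\left(-5786 + 6731\right) + 1127\right) = 7 \left(945 + 1127\right) = 7 \cdot 2072 = 14504$)
$\left(-40212 + \left(\frac{14486}{-19275} + \frac{I}{8261}\right)\right) \left(19367 + \frac{1}{15784}\right) = \left(-40212 + \left(\frac{14486}{-19275} + \frac{14504}{8261}\right)\right) \left(19367 + \frac{1}{15784}\right) = \left(-40212 + \left(14486 \left(- \frac{1}{19275}\right) + 14504 \cdot \frac{1}{8261}\right)\right) \left(19367 + \frac{1}{15784}\right) = \left(-40212 + \left(- \frac{14486}{19275} + \frac{14504}{8261}\right)\right) \frac{305688729}{15784} = \left(-40212 + \frac{159895754}{159230775}\right) \frac{305688729}{15784} = \left(- \frac{6402828028546}{159230775}\right) \frac{305688729}{15784} = - \frac{326212060341967076339}{418883092100}$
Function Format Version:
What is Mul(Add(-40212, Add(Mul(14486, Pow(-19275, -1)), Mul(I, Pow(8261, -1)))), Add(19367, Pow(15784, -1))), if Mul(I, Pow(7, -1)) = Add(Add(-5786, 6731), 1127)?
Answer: Rational(-326212060341967076339, 418883092100) ≈ -7.7877e+8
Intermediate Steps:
I = 14504 (I = Mul(7, Add(Add(-5786, 6731), 1127)) = Mul(7, Add(945, 1127)) = Mul(7, 2072) = 14504)
Mul(Add(-40212, Add(Mul(14486, Pow(-19275, -1)), Mul(I, Pow(8261, -1)))), Add(19367, Pow(15784, -1))) = Mul(Add(-40212, Add(Mul(14486, Pow(-19275, -1)), Mul(14504, Pow(8261, -1)))), Add(19367, Pow(15784, -1))) = Mul(Add(-40212, Add(Mul(14486, Rational(-1, 19275)), Mul(14504, Rational(1, 8261)))), Add(19367, Rational(1, 15784))) = Mul(Add(-40212, Add(Rational(-14486, 19275), Rational(14504, 8261))), Rational(305688729, 15784)) = Mul(Add(-40212, Rational(159895754, 159230775)), Rational(305688729, 15784)) = Mul(Rational(-6402828028546, 159230775), Rational(305688729, 15784)) = Rational(-326212060341967076339, 418883092100)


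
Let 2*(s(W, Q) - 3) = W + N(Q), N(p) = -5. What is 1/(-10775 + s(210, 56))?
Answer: -2/21339 ≈ -9.3725e-5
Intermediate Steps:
s(W, Q) = ½ + W/2 (s(W, Q) = 3 + (W - 5)/2 = 3 + (-5 + W)/2 = 3 + (-5/2 + W/2) = ½ + W/2)
1/(-10775 + s(210, 56)) = 1/(-10775 + (½ + (½)*210)) = 1/(-10775 + (½ + 105)) = 1/(-10775 + 211/2) = 1/(-21339/2) = -2/21339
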